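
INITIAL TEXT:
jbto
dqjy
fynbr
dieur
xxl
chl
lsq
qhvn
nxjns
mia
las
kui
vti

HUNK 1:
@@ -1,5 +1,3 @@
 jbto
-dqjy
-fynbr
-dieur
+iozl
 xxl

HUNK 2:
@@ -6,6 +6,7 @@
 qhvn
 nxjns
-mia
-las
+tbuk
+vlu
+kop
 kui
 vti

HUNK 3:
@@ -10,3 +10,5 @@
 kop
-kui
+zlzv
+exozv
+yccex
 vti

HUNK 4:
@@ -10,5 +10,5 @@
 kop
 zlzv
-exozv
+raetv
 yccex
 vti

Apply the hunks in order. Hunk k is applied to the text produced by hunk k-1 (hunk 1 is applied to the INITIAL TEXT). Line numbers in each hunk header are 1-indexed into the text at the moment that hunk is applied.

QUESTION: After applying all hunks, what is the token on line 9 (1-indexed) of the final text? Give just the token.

Answer: vlu

Derivation:
Hunk 1: at line 1 remove [dqjy,fynbr,dieur] add [iozl] -> 11 lines: jbto iozl xxl chl lsq qhvn nxjns mia las kui vti
Hunk 2: at line 6 remove [mia,las] add [tbuk,vlu,kop] -> 12 lines: jbto iozl xxl chl lsq qhvn nxjns tbuk vlu kop kui vti
Hunk 3: at line 10 remove [kui] add [zlzv,exozv,yccex] -> 14 lines: jbto iozl xxl chl lsq qhvn nxjns tbuk vlu kop zlzv exozv yccex vti
Hunk 4: at line 10 remove [exozv] add [raetv] -> 14 lines: jbto iozl xxl chl lsq qhvn nxjns tbuk vlu kop zlzv raetv yccex vti
Final line 9: vlu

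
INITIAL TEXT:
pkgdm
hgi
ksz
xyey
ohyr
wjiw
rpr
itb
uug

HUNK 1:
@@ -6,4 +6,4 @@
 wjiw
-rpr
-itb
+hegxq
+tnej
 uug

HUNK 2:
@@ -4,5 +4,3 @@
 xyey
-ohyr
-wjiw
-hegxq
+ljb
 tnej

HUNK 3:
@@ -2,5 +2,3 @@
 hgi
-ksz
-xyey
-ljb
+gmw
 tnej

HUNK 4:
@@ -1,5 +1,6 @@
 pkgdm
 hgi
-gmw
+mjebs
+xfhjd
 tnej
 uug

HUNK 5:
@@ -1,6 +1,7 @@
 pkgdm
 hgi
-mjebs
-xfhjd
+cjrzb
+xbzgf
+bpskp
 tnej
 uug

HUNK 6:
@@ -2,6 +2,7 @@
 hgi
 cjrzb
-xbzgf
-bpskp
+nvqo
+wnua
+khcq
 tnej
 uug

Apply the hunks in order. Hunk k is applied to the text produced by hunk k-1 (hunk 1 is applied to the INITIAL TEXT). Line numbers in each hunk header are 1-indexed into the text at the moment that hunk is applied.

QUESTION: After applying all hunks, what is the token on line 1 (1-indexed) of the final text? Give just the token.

Answer: pkgdm

Derivation:
Hunk 1: at line 6 remove [rpr,itb] add [hegxq,tnej] -> 9 lines: pkgdm hgi ksz xyey ohyr wjiw hegxq tnej uug
Hunk 2: at line 4 remove [ohyr,wjiw,hegxq] add [ljb] -> 7 lines: pkgdm hgi ksz xyey ljb tnej uug
Hunk 3: at line 2 remove [ksz,xyey,ljb] add [gmw] -> 5 lines: pkgdm hgi gmw tnej uug
Hunk 4: at line 1 remove [gmw] add [mjebs,xfhjd] -> 6 lines: pkgdm hgi mjebs xfhjd tnej uug
Hunk 5: at line 1 remove [mjebs,xfhjd] add [cjrzb,xbzgf,bpskp] -> 7 lines: pkgdm hgi cjrzb xbzgf bpskp tnej uug
Hunk 6: at line 2 remove [xbzgf,bpskp] add [nvqo,wnua,khcq] -> 8 lines: pkgdm hgi cjrzb nvqo wnua khcq tnej uug
Final line 1: pkgdm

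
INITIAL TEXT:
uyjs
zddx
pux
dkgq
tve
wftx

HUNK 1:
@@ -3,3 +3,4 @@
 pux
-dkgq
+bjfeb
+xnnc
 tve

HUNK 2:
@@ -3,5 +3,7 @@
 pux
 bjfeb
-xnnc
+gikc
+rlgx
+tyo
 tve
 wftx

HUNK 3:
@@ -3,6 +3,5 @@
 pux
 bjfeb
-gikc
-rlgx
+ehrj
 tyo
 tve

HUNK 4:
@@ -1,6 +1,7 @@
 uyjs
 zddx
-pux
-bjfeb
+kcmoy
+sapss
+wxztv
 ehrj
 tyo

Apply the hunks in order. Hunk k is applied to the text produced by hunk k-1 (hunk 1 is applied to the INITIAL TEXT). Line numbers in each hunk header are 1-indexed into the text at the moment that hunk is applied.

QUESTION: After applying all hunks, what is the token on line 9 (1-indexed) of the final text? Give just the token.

Hunk 1: at line 3 remove [dkgq] add [bjfeb,xnnc] -> 7 lines: uyjs zddx pux bjfeb xnnc tve wftx
Hunk 2: at line 3 remove [xnnc] add [gikc,rlgx,tyo] -> 9 lines: uyjs zddx pux bjfeb gikc rlgx tyo tve wftx
Hunk 3: at line 3 remove [gikc,rlgx] add [ehrj] -> 8 lines: uyjs zddx pux bjfeb ehrj tyo tve wftx
Hunk 4: at line 1 remove [pux,bjfeb] add [kcmoy,sapss,wxztv] -> 9 lines: uyjs zddx kcmoy sapss wxztv ehrj tyo tve wftx
Final line 9: wftx

Answer: wftx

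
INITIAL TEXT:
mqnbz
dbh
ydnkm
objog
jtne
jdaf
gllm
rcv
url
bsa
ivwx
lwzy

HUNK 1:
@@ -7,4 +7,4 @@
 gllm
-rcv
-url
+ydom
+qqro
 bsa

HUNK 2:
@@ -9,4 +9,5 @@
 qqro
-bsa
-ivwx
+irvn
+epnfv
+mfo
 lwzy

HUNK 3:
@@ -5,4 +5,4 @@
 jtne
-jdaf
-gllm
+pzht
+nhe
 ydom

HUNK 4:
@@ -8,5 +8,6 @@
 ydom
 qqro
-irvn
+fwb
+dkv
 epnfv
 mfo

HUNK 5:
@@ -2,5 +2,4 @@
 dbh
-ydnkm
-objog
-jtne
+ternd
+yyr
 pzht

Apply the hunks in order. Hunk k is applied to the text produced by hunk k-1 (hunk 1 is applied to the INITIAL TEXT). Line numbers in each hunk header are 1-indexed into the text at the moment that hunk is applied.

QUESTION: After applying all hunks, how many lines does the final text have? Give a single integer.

Answer: 13

Derivation:
Hunk 1: at line 7 remove [rcv,url] add [ydom,qqro] -> 12 lines: mqnbz dbh ydnkm objog jtne jdaf gllm ydom qqro bsa ivwx lwzy
Hunk 2: at line 9 remove [bsa,ivwx] add [irvn,epnfv,mfo] -> 13 lines: mqnbz dbh ydnkm objog jtne jdaf gllm ydom qqro irvn epnfv mfo lwzy
Hunk 3: at line 5 remove [jdaf,gllm] add [pzht,nhe] -> 13 lines: mqnbz dbh ydnkm objog jtne pzht nhe ydom qqro irvn epnfv mfo lwzy
Hunk 4: at line 8 remove [irvn] add [fwb,dkv] -> 14 lines: mqnbz dbh ydnkm objog jtne pzht nhe ydom qqro fwb dkv epnfv mfo lwzy
Hunk 5: at line 2 remove [ydnkm,objog,jtne] add [ternd,yyr] -> 13 lines: mqnbz dbh ternd yyr pzht nhe ydom qqro fwb dkv epnfv mfo lwzy
Final line count: 13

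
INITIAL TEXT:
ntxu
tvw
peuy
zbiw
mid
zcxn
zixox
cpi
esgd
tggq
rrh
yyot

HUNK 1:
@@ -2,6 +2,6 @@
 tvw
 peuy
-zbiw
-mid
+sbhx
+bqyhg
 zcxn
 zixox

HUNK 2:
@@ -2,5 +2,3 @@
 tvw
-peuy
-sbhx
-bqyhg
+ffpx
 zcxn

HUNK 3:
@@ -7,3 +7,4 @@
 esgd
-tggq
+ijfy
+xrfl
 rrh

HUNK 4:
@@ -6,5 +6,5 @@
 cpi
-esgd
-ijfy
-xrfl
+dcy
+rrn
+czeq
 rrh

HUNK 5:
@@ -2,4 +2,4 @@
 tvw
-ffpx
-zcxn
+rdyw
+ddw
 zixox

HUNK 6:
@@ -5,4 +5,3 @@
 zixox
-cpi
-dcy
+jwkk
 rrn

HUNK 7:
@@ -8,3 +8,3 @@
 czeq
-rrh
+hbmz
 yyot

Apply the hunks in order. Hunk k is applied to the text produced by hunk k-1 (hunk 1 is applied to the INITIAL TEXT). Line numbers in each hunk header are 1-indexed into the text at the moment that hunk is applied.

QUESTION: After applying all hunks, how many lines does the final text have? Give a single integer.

Answer: 10

Derivation:
Hunk 1: at line 2 remove [zbiw,mid] add [sbhx,bqyhg] -> 12 lines: ntxu tvw peuy sbhx bqyhg zcxn zixox cpi esgd tggq rrh yyot
Hunk 2: at line 2 remove [peuy,sbhx,bqyhg] add [ffpx] -> 10 lines: ntxu tvw ffpx zcxn zixox cpi esgd tggq rrh yyot
Hunk 3: at line 7 remove [tggq] add [ijfy,xrfl] -> 11 lines: ntxu tvw ffpx zcxn zixox cpi esgd ijfy xrfl rrh yyot
Hunk 4: at line 6 remove [esgd,ijfy,xrfl] add [dcy,rrn,czeq] -> 11 lines: ntxu tvw ffpx zcxn zixox cpi dcy rrn czeq rrh yyot
Hunk 5: at line 2 remove [ffpx,zcxn] add [rdyw,ddw] -> 11 lines: ntxu tvw rdyw ddw zixox cpi dcy rrn czeq rrh yyot
Hunk 6: at line 5 remove [cpi,dcy] add [jwkk] -> 10 lines: ntxu tvw rdyw ddw zixox jwkk rrn czeq rrh yyot
Hunk 7: at line 8 remove [rrh] add [hbmz] -> 10 lines: ntxu tvw rdyw ddw zixox jwkk rrn czeq hbmz yyot
Final line count: 10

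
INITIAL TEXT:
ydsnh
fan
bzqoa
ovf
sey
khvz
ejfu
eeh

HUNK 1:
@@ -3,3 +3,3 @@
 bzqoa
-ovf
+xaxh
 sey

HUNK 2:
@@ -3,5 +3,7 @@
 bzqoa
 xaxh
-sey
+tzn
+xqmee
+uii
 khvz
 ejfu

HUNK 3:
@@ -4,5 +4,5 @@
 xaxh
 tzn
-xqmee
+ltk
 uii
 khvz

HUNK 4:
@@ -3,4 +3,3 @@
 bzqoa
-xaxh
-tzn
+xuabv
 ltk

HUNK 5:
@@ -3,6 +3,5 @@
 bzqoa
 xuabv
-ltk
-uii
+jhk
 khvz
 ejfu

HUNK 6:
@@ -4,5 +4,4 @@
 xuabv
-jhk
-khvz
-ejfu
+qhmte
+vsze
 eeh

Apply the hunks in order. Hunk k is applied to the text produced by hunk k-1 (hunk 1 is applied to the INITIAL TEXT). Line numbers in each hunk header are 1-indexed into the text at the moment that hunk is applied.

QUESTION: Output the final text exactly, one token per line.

Hunk 1: at line 3 remove [ovf] add [xaxh] -> 8 lines: ydsnh fan bzqoa xaxh sey khvz ejfu eeh
Hunk 2: at line 3 remove [sey] add [tzn,xqmee,uii] -> 10 lines: ydsnh fan bzqoa xaxh tzn xqmee uii khvz ejfu eeh
Hunk 3: at line 4 remove [xqmee] add [ltk] -> 10 lines: ydsnh fan bzqoa xaxh tzn ltk uii khvz ejfu eeh
Hunk 4: at line 3 remove [xaxh,tzn] add [xuabv] -> 9 lines: ydsnh fan bzqoa xuabv ltk uii khvz ejfu eeh
Hunk 5: at line 3 remove [ltk,uii] add [jhk] -> 8 lines: ydsnh fan bzqoa xuabv jhk khvz ejfu eeh
Hunk 6: at line 4 remove [jhk,khvz,ejfu] add [qhmte,vsze] -> 7 lines: ydsnh fan bzqoa xuabv qhmte vsze eeh

Answer: ydsnh
fan
bzqoa
xuabv
qhmte
vsze
eeh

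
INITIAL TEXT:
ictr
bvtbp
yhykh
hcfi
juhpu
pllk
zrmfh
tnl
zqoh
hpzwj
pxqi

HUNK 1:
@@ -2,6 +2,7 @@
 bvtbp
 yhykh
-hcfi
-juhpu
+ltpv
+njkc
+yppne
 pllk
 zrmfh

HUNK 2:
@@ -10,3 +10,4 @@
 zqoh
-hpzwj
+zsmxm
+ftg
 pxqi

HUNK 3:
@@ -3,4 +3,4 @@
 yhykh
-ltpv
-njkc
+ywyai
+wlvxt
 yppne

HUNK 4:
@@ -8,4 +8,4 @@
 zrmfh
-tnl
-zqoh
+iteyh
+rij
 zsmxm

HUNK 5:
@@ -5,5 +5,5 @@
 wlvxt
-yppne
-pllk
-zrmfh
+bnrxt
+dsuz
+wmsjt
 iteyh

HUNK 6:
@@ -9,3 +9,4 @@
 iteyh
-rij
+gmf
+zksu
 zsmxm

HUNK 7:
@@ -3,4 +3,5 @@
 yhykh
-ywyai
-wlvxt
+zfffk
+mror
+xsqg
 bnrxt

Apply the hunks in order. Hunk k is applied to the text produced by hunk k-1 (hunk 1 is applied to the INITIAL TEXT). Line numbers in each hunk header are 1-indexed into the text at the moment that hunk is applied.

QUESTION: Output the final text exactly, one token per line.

Answer: ictr
bvtbp
yhykh
zfffk
mror
xsqg
bnrxt
dsuz
wmsjt
iteyh
gmf
zksu
zsmxm
ftg
pxqi

Derivation:
Hunk 1: at line 2 remove [hcfi,juhpu] add [ltpv,njkc,yppne] -> 12 lines: ictr bvtbp yhykh ltpv njkc yppne pllk zrmfh tnl zqoh hpzwj pxqi
Hunk 2: at line 10 remove [hpzwj] add [zsmxm,ftg] -> 13 lines: ictr bvtbp yhykh ltpv njkc yppne pllk zrmfh tnl zqoh zsmxm ftg pxqi
Hunk 3: at line 3 remove [ltpv,njkc] add [ywyai,wlvxt] -> 13 lines: ictr bvtbp yhykh ywyai wlvxt yppne pllk zrmfh tnl zqoh zsmxm ftg pxqi
Hunk 4: at line 8 remove [tnl,zqoh] add [iteyh,rij] -> 13 lines: ictr bvtbp yhykh ywyai wlvxt yppne pllk zrmfh iteyh rij zsmxm ftg pxqi
Hunk 5: at line 5 remove [yppne,pllk,zrmfh] add [bnrxt,dsuz,wmsjt] -> 13 lines: ictr bvtbp yhykh ywyai wlvxt bnrxt dsuz wmsjt iteyh rij zsmxm ftg pxqi
Hunk 6: at line 9 remove [rij] add [gmf,zksu] -> 14 lines: ictr bvtbp yhykh ywyai wlvxt bnrxt dsuz wmsjt iteyh gmf zksu zsmxm ftg pxqi
Hunk 7: at line 3 remove [ywyai,wlvxt] add [zfffk,mror,xsqg] -> 15 lines: ictr bvtbp yhykh zfffk mror xsqg bnrxt dsuz wmsjt iteyh gmf zksu zsmxm ftg pxqi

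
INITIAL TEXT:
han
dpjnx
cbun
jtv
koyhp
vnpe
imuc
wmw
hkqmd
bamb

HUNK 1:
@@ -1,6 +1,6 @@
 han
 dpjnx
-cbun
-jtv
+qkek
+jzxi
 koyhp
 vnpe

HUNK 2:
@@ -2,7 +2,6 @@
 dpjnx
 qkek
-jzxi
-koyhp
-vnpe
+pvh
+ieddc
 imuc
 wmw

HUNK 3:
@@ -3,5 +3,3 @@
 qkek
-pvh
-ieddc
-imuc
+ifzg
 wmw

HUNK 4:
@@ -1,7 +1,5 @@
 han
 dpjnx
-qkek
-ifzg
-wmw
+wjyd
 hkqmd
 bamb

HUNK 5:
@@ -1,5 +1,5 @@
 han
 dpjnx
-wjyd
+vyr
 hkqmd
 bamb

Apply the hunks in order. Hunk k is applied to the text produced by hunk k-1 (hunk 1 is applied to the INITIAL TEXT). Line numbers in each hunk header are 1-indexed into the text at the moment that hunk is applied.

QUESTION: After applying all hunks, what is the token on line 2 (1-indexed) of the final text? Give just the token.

Hunk 1: at line 1 remove [cbun,jtv] add [qkek,jzxi] -> 10 lines: han dpjnx qkek jzxi koyhp vnpe imuc wmw hkqmd bamb
Hunk 2: at line 2 remove [jzxi,koyhp,vnpe] add [pvh,ieddc] -> 9 lines: han dpjnx qkek pvh ieddc imuc wmw hkqmd bamb
Hunk 3: at line 3 remove [pvh,ieddc,imuc] add [ifzg] -> 7 lines: han dpjnx qkek ifzg wmw hkqmd bamb
Hunk 4: at line 1 remove [qkek,ifzg,wmw] add [wjyd] -> 5 lines: han dpjnx wjyd hkqmd bamb
Hunk 5: at line 1 remove [wjyd] add [vyr] -> 5 lines: han dpjnx vyr hkqmd bamb
Final line 2: dpjnx

Answer: dpjnx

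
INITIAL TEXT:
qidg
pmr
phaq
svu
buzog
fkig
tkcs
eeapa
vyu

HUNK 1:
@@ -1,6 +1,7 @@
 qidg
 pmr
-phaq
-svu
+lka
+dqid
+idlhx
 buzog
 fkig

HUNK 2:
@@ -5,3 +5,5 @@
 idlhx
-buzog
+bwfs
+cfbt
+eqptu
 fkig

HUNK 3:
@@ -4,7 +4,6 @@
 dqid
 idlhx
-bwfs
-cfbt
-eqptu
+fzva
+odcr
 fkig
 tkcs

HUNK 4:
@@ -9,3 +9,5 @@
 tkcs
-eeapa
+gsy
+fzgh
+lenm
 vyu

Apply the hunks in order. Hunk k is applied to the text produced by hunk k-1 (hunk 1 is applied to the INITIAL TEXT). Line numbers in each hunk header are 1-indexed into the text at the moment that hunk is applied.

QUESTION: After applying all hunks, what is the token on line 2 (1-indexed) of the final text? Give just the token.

Answer: pmr

Derivation:
Hunk 1: at line 1 remove [phaq,svu] add [lka,dqid,idlhx] -> 10 lines: qidg pmr lka dqid idlhx buzog fkig tkcs eeapa vyu
Hunk 2: at line 5 remove [buzog] add [bwfs,cfbt,eqptu] -> 12 lines: qidg pmr lka dqid idlhx bwfs cfbt eqptu fkig tkcs eeapa vyu
Hunk 3: at line 4 remove [bwfs,cfbt,eqptu] add [fzva,odcr] -> 11 lines: qidg pmr lka dqid idlhx fzva odcr fkig tkcs eeapa vyu
Hunk 4: at line 9 remove [eeapa] add [gsy,fzgh,lenm] -> 13 lines: qidg pmr lka dqid idlhx fzva odcr fkig tkcs gsy fzgh lenm vyu
Final line 2: pmr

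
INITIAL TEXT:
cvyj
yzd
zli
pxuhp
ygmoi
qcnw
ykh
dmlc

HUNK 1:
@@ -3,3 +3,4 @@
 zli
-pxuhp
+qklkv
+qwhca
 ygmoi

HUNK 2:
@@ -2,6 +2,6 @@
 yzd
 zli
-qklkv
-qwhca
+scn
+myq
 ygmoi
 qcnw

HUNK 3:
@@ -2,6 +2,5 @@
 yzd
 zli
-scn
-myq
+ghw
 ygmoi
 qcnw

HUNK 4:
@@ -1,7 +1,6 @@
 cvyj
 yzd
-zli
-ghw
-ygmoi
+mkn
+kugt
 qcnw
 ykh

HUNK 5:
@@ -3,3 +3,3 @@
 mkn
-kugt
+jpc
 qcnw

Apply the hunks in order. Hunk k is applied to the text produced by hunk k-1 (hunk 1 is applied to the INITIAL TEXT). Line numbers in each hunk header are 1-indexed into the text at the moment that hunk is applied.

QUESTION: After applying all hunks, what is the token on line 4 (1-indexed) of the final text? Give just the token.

Answer: jpc

Derivation:
Hunk 1: at line 3 remove [pxuhp] add [qklkv,qwhca] -> 9 lines: cvyj yzd zli qklkv qwhca ygmoi qcnw ykh dmlc
Hunk 2: at line 2 remove [qklkv,qwhca] add [scn,myq] -> 9 lines: cvyj yzd zli scn myq ygmoi qcnw ykh dmlc
Hunk 3: at line 2 remove [scn,myq] add [ghw] -> 8 lines: cvyj yzd zli ghw ygmoi qcnw ykh dmlc
Hunk 4: at line 1 remove [zli,ghw,ygmoi] add [mkn,kugt] -> 7 lines: cvyj yzd mkn kugt qcnw ykh dmlc
Hunk 5: at line 3 remove [kugt] add [jpc] -> 7 lines: cvyj yzd mkn jpc qcnw ykh dmlc
Final line 4: jpc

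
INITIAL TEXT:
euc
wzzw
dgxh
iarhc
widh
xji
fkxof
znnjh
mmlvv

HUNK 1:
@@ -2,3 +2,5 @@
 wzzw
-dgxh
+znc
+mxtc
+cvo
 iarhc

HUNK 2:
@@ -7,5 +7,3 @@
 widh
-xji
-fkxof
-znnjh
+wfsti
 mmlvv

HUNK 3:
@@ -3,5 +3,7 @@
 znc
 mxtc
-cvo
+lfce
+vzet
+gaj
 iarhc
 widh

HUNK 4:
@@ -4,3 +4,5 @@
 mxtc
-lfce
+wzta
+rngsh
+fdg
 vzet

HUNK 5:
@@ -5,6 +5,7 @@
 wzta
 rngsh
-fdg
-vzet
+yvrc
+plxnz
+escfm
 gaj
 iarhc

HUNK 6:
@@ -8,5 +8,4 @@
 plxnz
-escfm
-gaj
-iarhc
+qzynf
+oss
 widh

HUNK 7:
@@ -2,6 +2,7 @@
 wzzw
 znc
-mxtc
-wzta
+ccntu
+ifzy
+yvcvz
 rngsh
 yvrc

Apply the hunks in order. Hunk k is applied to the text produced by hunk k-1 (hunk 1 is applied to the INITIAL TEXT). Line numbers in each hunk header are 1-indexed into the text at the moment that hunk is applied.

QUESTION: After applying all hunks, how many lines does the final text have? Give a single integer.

Hunk 1: at line 2 remove [dgxh] add [znc,mxtc,cvo] -> 11 lines: euc wzzw znc mxtc cvo iarhc widh xji fkxof znnjh mmlvv
Hunk 2: at line 7 remove [xji,fkxof,znnjh] add [wfsti] -> 9 lines: euc wzzw znc mxtc cvo iarhc widh wfsti mmlvv
Hunk 3: at line 3 remove [cvo] add [lfce,vzet,gaj] -> 11 lines: euc wzzw znc mxtc lfce vzet gaj iarhc widh wfsti mmlvv
Hunk 4: at line 4 remove [lfce] add [wzta,rngsh,fdg] -> 13 lines: euc wzzw znc mxtc wzta rngsh fdg vzet gaj iarhc widh wfsti mmlvv
Hunk 5: at line 5 remove [fdg,vzet] add [yvrc,plxnz,escfm] -> 14 lines: euc wzzw znc mxtc wzta rngsh yvrc plxnz escfm gaj iarhc widh wfsti mmlvv
Hunk 6: at line 8 remove [escfm,gaj,iarhc] add [qzynf,oss] -> 13 lines: euc wzzw znc mxtc wzta rngsh yvrc plxnz qzynf oss widh wfsti mmlvv
Hunk 7: at line 2 remove [mxtc,wzta] add [ccntu,ifzy,yvcvz] -> 14 lines: euc wzzw znc ccntu ifzy yvcvz rngsh yvrc plxnz qzynf oss widh wfsti mmlvv
Final line count: 14

Answer: 14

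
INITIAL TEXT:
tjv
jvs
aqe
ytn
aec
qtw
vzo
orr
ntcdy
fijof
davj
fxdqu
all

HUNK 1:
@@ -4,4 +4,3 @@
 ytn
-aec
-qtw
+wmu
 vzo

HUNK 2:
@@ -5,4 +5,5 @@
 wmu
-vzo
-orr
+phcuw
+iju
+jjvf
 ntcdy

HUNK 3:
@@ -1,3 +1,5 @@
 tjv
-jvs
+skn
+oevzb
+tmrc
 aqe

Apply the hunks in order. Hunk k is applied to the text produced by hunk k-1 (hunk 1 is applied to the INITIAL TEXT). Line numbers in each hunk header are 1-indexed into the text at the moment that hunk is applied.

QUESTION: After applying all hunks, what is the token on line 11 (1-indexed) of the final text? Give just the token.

Answer: ntcdy

Derivation:
Hunk 1: at line 4 remove [aec,qtw] add [wmu] -> 12 lines: tjv jvs aqe ytn wmu vzo orr ntcdy fijof davj fxdqu all
Hunk 2: at line 5 remove [vzo,orr] add [phcuw,iju,jjvf] -> 13 lines: tjv jvs aqe ytn wmu phcuw iju jjvf ntcdy fijof davj fxdqu all
Hunk 3: at line 1 remove [jvs] add [skn,oevzb,tmrc] -> 15 lines: tjv skn oevzb tmrc aqe ytn wmu phcuw iju jjvf ntcdy fijof davj fxdqu all
Final line 11: ntcdy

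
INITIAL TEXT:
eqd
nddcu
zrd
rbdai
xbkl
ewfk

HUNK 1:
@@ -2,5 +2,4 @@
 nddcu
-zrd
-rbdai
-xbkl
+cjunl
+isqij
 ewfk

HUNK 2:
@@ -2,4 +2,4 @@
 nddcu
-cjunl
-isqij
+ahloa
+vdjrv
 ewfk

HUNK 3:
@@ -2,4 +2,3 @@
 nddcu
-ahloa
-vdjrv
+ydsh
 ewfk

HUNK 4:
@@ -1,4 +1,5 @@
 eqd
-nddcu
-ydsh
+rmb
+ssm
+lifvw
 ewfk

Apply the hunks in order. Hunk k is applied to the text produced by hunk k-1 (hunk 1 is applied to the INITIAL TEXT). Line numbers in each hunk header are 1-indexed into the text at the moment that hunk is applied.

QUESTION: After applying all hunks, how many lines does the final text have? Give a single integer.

Answer: 5

Derivation:
Hunk 1: at line 2 remove [zrd,rbdai,xbkl] add [cjunl,isqij] -> 5 lines: eqd nddcu cjunl isqij ewfk
Hunk 2: at line 2 remove [cjunl,isqij] add [ahloa,vdjrv] -> 5 lines: eqd nddcu ahloa vdjrv ewfk
Hunk 3: at line 2 remove [ahloa,vdjrv] add [ydsh] -> 4 lines: eqd nddcu ydsh ewfk
Hunk 4: at line 1 remove [nddcu,ydsh] add [rmb,ssm,lifvw] -> 5 lines: eqd rmb ssm lifvw ewfk
Final line count: 5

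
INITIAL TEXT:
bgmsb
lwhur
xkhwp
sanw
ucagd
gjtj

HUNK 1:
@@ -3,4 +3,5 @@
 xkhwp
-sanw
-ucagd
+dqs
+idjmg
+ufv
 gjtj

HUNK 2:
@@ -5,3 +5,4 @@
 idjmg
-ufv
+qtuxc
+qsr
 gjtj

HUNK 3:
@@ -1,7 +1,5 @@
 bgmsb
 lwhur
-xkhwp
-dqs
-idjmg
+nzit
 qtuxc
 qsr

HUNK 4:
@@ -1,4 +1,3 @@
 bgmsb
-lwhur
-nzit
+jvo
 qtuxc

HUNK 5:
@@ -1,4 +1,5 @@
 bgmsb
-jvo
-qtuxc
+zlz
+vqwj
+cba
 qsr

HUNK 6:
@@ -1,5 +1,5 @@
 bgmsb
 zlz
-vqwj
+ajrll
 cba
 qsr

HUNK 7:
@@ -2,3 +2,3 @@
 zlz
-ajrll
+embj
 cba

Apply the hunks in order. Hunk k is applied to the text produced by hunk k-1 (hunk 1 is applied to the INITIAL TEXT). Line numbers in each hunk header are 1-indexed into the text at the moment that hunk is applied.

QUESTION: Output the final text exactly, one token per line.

Answer: bgmsb
zlz
embj
cba
qsr
gjtj

Derivation:
Hunk 1: at line 3 remove [sanw,ucagd] add [dqs,idjmg,ufv] -> 7 lines: bgmsb lwhur xkhwp dqs idjmg ufv gjtj
Hunk 2: at line 5 remove [ufv] add [qtuxc,qsr] -> 8 lines: bgmsb lwhur xkhwp dqs idjmg qtuxc qsr gjtj
Hunk 3: at line 1 remove [xkhwp,dqs,idjmg] add [nzit] -> 6 lines: bgmsb lwhur nzit qtuxc qsr gjtj
Hunk 4: at line 1 remove [lwhur,nzit] add [jvo] -> 5 lines: bgmsb jvo qtuxc qsr gjtj
Hunk 5: at line 1 remove [jvo,qtuxc] add [zlz,vqwj,cba] -> 6 lines: bgmsb zlz vqwj cba qsr gjtj
Hunk 6: at line 1 remove [vqwj] add [ajrll] -> 6 lines: bgmsb zlz ajrll cba qsr gjtj
Hunk 7: at line 2 remove [ajrll] add [embj] -> 6 lines: bgmsb zlz embj cba qsr gjtj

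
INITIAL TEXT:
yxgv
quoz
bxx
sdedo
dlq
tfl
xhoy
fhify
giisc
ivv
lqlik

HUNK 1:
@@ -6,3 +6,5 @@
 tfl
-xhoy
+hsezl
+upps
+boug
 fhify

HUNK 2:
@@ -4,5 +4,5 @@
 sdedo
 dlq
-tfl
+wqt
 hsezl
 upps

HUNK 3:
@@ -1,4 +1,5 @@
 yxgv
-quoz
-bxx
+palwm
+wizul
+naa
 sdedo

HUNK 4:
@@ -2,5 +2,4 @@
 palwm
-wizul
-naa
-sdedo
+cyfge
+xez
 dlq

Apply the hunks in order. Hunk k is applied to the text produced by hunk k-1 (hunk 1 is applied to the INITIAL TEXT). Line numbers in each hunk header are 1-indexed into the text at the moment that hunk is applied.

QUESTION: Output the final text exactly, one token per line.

Hunk 1: at line 6 remove [xhoy] add [hsezl,upps,boug] -> 13 lines: yxgv quoz bxx sdedo dlq tfl hsezl upps boug fhify giisc ivv lqlik
Hunk 2: at line 4 remove [tfl] add [wqt] -> 13 lines: yxgv quoz bxx sdedo dlq wqt hsezl upps boug fhify giisc ivv lqlik
Hunk 3: at line 1 remove [quoz,bxx] add [palwm,wizul,naa] -> 14 lines: yxgv palwm wizul naa sdedo dlq wqt hsezl upps boug fhify giisc ivv lqlik
Hunk 4: at line 2 remove [wizul,naa,sdedo] add [cyfge,xez] -> 13 lines: yxgv palwm cyfge xez dlq wqt hsezl upps boug fhify giisc ivv lqlik

Answer: yxgv
palwm
cyfge
xez
dlq
wqt
hsezl
upps
boug
fhify
giisc
ivv
lqlik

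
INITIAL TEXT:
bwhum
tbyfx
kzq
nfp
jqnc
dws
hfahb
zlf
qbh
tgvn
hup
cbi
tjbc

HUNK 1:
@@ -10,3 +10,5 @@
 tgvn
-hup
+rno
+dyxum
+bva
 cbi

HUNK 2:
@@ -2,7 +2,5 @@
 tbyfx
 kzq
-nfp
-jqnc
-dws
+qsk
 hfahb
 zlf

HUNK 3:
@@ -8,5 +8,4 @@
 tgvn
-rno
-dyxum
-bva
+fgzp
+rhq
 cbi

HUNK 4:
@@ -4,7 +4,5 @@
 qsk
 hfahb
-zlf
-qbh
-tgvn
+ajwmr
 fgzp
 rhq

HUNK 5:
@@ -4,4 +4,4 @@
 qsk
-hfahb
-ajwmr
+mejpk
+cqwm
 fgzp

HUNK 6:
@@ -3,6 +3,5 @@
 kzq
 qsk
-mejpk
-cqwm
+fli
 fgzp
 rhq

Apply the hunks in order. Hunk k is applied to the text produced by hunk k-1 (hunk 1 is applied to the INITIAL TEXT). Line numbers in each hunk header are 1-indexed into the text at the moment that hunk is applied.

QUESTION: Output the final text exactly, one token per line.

Answer: bwhum
tbyfx
kzq
qsk
fli
fgzp
rhq
cbi
tjbc

Derivation:
Hunk 1: at line 10 remove [hup] add [rno,dyxum,bva] -> 15 lines: bwhum tbyfx kzq nfp jqnc dws hfahb zlf qbh tgvn rno dyxum bva cbi tjbc
Hunk 2: at line 2 remove [nfp,jqnc,dws] add [qsk] -> 13 lines: bwhum tbyfx kzq qsk hfahb zlf qbh tgvn rno dyxum bva cbi tjbc
Hunk 3: at line 8 remove [rno,dyxum,bva] add [fgzp,rhq] -> 12 lines: bwhum tbyfx kzq qsk hfahb zlf qbh tgvn fgzp rhq cbi tjbc
Hunk 4: at line 4 remove [zlf,qbh,tgvn] add [ajwmr] -> 10 lines: bwhum tbyfx kzq qsk hfahb ajwmr fgzp rhq cbi tjbc
Hunk 5: at line 4 remove [hfahb,ajwmr] add [mejpk,cqwm] -> 10 lines: bwhum tbyfx kzq qsk mejpk cqwm fgzp rhq cbi tjbc
Hunk 6: at line 3 remove [mejpk,cqwm] add [fli] -> 9 lines: bwhum tbyfx kzq qsk fli fgzp rhq cbi tjbc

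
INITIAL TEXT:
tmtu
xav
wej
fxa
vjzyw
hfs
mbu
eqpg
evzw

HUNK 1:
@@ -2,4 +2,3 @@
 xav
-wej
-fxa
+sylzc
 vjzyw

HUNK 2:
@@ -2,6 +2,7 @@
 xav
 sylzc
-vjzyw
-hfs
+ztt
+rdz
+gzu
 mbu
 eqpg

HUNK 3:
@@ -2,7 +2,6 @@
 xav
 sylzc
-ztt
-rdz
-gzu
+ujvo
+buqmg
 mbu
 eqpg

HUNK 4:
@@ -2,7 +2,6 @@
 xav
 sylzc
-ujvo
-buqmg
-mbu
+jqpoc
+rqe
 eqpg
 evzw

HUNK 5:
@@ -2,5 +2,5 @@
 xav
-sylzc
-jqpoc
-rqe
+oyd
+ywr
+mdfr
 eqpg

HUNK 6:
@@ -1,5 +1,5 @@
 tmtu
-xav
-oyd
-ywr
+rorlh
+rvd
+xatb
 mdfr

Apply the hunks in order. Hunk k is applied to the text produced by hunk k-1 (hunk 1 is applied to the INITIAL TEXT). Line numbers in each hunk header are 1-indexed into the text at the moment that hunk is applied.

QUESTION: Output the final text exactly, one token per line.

Answer: tmtu
rorlh
rvd
xatb
mdfr
eqpg
evzw

Derivation:
Hunk 1: at line 2 remove [wej,fxa] add [sylzc] -> 8 lines: tmtu xav sylzc vjzyw hfs mbu eqpg evzw
Hunk 2: at line 2 remove [vjzyw,hfs] add [ztt,rdz,gzu] -> 9 lines: tmtu xav sylzc ztt rdz gzu mbu eqpg evzw
Hunk 3: at line 2 remove [ztt,rdz,gzu] add [ujvo,buqmg] -> 8 lines: tmtu xav sylzc ujvo buqmg mbu eqpg evzw
Hunk 4: at line 2 remove [ujvo,buqmg,mbu] add [jqpoc,rqe] -> 7 lines: tmtu xav sylzc jqpoc rqe eqpg evzw
Hunk 5: at line 2 remove [sylzc,jqpoc,rqe] add [oyd,ywr,mdfr] -> 7 lines: tmtu xav oyd ywr mdfr eqpg evzw
Hunk 6: at line 1 remove [xav,oyd,ywr] add [rorlh,rvd,xatb] -> 7 lines: tmtu rorlh rvd xatb mdfr eqpg evzw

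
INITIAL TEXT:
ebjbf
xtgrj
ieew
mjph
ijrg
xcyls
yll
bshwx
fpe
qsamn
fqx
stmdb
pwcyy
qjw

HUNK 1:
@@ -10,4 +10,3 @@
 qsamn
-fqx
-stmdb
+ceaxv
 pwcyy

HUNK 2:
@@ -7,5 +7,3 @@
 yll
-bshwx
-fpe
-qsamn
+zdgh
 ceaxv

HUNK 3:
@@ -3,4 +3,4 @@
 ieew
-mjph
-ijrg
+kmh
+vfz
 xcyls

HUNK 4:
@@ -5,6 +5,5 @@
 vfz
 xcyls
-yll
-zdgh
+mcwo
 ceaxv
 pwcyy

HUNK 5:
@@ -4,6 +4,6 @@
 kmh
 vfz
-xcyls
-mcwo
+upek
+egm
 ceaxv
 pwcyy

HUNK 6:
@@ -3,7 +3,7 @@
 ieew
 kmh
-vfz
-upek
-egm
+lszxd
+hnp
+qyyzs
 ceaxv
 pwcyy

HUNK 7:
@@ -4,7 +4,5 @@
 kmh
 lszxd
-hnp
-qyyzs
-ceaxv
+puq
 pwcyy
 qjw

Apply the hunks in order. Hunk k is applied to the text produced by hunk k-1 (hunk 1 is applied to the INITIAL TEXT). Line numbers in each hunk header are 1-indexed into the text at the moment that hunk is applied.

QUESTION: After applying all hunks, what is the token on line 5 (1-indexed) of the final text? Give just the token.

Answer: lszxd

Derivation:
Hunk 1: at line 10 remove [fqx,stmdb] add [ceaxv] -> 13 lines: ebjbf xtgrj ieew mjph ijrg xcyls yll bshwx fpe qsamn ceaxv pwcyy qjw
Hunk 2: at line 7 remove [bshwx,fpe,qsamn] add [zdgh] -> 11 lines: ebjbf xtgrj ieew mjph ijrg xcyls yll zdgh ceaxv pwcyy qjw
Hunk 3: at line 3 remove [mjph,ijrg] add [kmh,vfz] -> 11 lines: ebjbf xtgrj ieew kmh vfz xcyls yll zdgh ceaxv pwcyy qjw
Hunk 4: at line 5 remove [yll,zdgh] add [mcwo] -> 10 lines: ebjbf xtgrj ieew kmh vfz xcyls mcwo ceaxv pwcyy qjw
Hunk 5: at line 4 remove [xcyls,mcwo] add [upek,egm] -> 10 lines: ebjbf xtgrj ieew kmh vfz upek egm ceaxv pwcyy qjw
Hunk 6: at line 3 remove [vfz,upek,egm] add [lszxd,hnp,qyyzs] -> 10 lines: ebjbf xtgrj ieew kmh lszxd hnp qyyzs ceaxv pwcyy qjw
Hunk 7: at line 4 remove [hnp,qyyzs,ceaxv] add [puq] -> 8 lines: ebjbf xtgrj ieew kmh lszxd puq pwcyy qjw
Final line 5: lszxd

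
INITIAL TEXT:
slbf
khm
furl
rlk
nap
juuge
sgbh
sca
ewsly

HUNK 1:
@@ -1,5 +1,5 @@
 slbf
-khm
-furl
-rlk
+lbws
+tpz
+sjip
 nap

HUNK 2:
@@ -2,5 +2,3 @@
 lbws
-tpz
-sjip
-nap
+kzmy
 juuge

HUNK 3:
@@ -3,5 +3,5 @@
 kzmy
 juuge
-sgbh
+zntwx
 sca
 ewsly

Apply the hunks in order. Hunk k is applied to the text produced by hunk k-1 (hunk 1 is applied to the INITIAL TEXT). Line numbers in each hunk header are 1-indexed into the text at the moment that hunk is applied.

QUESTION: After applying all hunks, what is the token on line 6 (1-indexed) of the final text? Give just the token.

Answer: sca

Derivation:
Hunk 1: at line 1 remove [khm,furl,rlk] add [lbws,tpz,sjip] -> 9 lines: slbf lbws tpz sjip nap juuge sgbh sca ewsly
Hunk 2: at line 2 remove [tpz,sjip,nap] add [kzmy] -> 7 lines: slbf lbws kzmy juuge sgbh sca ewsly
Hunk 3: at line 3 remove [sgbh] add [zntwx] -> 7 lines: slbf lbws kzmy juuge zntwx sca ewsly
Final line 6: sca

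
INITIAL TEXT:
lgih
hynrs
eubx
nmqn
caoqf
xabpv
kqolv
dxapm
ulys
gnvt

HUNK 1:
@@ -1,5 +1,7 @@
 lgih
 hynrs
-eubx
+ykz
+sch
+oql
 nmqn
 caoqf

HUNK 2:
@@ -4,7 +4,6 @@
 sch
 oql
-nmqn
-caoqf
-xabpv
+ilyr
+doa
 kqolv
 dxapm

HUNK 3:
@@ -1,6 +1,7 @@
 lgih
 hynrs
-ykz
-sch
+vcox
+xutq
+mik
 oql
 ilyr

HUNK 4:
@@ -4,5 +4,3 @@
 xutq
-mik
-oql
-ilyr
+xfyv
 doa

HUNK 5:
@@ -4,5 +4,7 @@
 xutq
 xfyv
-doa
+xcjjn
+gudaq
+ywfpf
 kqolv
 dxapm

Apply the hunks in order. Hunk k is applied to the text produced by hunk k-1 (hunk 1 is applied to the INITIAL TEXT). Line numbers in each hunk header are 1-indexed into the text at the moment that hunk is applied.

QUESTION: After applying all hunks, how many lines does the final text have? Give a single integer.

Hunk 1: at line 1 remove [eubx] add [ykz,sch,oql] -> 12 lines: lgih hynrs ykz sch oql nmqn caoqf xabpv kqolv dxapm ulys gnvt
Hunk 2: at line 4 remove [nmqn,caoqf,xabpv] add [ilyr,doa] -> 11 lines: lgih hynrs ykz sch oql ilyr doa kqolv dxapm ulys gnvt
Hunk 3: at line 1 remove [ykz,sch] add [vcox,xutq,mik] -> 12 lines: lgih hynrs vcox xutq mik oql ilyr doa kqolv dxapm ulys gnvt
Hunk 4: at line 4 remove [mik,oql,ilyr] add [xfyv] -> 10 lines: lgih hynrs vcox xutq xfyv doa kqolv dxapm ulys gnvt
Hunk 5: at line 4 remove [doa] add [xcjjn,gudaq,ywfpf] -> 12 lines: lgih hynrs vcox xutq xfyv xcjjn gudaq ywfpf kqolv dxapm ulys gnvt
Final line count: 12

Answer: 12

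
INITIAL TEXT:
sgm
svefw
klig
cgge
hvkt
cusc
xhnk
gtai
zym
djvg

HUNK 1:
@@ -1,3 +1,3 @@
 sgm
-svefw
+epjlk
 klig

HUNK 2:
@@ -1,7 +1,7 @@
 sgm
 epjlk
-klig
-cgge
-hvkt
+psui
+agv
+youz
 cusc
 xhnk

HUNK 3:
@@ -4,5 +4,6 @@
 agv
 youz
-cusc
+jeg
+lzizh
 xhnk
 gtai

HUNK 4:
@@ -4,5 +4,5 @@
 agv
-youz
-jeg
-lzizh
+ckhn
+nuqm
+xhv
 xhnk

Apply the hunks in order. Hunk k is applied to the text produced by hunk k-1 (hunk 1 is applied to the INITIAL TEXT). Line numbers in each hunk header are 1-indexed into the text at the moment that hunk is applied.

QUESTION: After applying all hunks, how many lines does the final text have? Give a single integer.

Hunk 1: at line 1 remove [svefw] add [epjlk] -> 10 lines: sgm epjlk klig cgge hvkt cusc xhnk gtai zym djvg
Hunk 2: at line 1 remove [klig,cgge,hvkt] add [psui,agv,youz] -> 10 lines: sgm epjlk psui agv youz cusc xhnk gtai zym djvg
Hunk 3: at line 4 remove [cusc] add [jeg,lzizh] -> 11 lines: sgm epjlk psui agv youz jeg lzizh xhnk gtai zym djvg
Hunk 4: at line 4 remove [youz,jeg,lzizh] add [ckhn,nuqm,xhv] -> 11 lines: sgm epjlk psui agv ckhn nuqm xhv xhnk gtai zym djvg
Final line count: 11

Answer: 11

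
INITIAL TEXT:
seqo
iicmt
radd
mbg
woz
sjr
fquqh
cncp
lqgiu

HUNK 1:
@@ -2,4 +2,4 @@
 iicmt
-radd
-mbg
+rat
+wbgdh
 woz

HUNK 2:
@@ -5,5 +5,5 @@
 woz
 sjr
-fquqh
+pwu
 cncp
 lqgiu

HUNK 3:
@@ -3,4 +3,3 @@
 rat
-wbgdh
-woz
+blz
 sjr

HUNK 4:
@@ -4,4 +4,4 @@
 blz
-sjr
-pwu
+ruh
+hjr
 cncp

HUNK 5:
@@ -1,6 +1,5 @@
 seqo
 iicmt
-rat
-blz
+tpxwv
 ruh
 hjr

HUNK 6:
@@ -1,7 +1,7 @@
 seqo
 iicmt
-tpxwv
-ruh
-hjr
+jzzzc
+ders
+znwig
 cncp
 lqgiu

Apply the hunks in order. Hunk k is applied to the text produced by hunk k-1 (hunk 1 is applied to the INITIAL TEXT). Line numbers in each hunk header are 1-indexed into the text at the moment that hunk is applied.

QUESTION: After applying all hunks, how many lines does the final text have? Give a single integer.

Answer: 7

Derivation:
Hunk 1: at line 2 remove [radd,mbg] add [rat,wbgdh] -> 9 lines: seqo iicmt rat wbgdh woz sjr fquqh cncp lqgiu
Hunk 2: at line 5 remove [fquqh] add [pwu] -> 9 lines: seqo iicmt rat wbgdh woz sjr pwu cncp lqgiu
Hunk 3: at line 3 remove [wbgdh,woz] add [blz] -> 8 lines: seqo iicmt rat blz sjr pwu cncp lqgiu
Hunk 4: at line 4 remove [sjr,pwu] add [ruh,hjr] -> 8 lines: seqo iicmt rat blz ruh hjr cncp lqgiu
Hunk 5: at line 1 remove [rat,blz] add [tpxwv] -> 7 lines: seqo iicmt tpxwv ruh hjr cncp lqgiu
Hunk 6: at line 1 remove [tpxwv,ruh,hjr] add [jzzzc,ders,znwig] -> 7 lines: seqo iicmt jzzzc ders znwig cncp lqgiu
Final line count: 7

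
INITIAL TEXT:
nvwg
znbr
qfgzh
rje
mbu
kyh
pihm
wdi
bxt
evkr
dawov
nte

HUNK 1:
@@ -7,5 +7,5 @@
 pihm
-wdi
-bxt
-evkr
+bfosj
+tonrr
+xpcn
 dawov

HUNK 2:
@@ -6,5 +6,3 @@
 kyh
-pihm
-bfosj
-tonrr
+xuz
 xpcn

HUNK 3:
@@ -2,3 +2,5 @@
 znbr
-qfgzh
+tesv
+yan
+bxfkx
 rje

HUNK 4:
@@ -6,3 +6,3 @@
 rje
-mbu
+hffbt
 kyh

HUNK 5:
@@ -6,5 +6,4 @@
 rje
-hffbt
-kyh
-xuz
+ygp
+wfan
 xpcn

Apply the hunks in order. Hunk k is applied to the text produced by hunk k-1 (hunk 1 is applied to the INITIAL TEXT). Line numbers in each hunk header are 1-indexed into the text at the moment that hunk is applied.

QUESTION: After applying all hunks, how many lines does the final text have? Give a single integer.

Hunk 1: at line 7 remove [wdi,bxt,evkr] add [bfosj,tonrr,xpcn] -> 12 lines: nvwg znbr qfgzh rje mbu kyh pihm bfosj tonrr xpcn dawov nte
Hunk 2: at line 6 remove [pihm,bfosj,tonrr] add [xuz] -> 10 lines: nvwg znbr qfgzh rje mbu kyh xuz xpcn dawov nte
Hunk 3: at line 2 remove [qfgzh] add [tesv,yan,bxfkx] -> 12 lines: nvwg znbr tesv yan bxfkx rje mbu kyh xuz xpcn dawov nte
Hunk 4: at line 6 remove [mbu] add [hffbt] -> 12 lines: nvwg znbr tesv yan bxfkx rje hffbt kyh xuz xpcn dawov nte
Hunk 5: at line 6 remove [hffbt,kyh,xuz] add [ygp,wfan] -> 11 lines: nvwg znbr tesv yan bxfkx rje ygp wfan xpcn dawov nte
Final line count: 11

Answer: 11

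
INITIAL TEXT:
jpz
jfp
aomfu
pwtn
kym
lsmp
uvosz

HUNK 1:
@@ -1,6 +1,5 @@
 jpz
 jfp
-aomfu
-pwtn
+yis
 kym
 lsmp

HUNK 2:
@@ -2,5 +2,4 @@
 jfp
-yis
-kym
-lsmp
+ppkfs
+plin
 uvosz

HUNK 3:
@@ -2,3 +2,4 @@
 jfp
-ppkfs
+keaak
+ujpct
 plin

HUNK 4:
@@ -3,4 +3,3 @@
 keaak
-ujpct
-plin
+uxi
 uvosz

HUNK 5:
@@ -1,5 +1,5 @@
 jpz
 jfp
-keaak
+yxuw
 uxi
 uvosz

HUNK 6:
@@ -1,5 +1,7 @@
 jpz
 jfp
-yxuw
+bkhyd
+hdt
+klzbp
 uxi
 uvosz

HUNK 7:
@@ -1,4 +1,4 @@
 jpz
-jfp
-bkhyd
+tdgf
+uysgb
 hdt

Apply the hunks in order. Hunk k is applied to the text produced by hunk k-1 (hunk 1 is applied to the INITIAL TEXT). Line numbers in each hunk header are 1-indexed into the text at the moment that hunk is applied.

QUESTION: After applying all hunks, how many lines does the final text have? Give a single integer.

Hunk 1: at line 1 remove [aomfu,pwtn] add [yis] -> 6 lines: jpz jfp yis kym lsmp uvosz
Hunk 2: at line 2 remove [yis,kym,lsmp] add [ppkfs,plin] -> 5 lines: jpz jfp ppkfs plin uvosz
Hunk 3: at line 2 remove [ppkfs] add [keaak,ujpct] -> 6 lines: jpz jfp keaak ujpct plin uvosz
Hunk 4: at line 3 remove [ujpct,plin] add [uxi] -> 5 lines: jpz jfp keaak uxi uvosz
Hunk 5: at line 1 remove [keaak] add [yxuw] -> 5 lines: jpz jfp yxuw uxi uvosz
Hunk 6: at line 1 remove [yxuw] add [bkhyd,hdt,klzbp] -> 7 lines: jpz jfp bkhyd hdt klzbp uxi uvosz
Hunk 7: at line 1 remove [jfp,bkhyd] add [tdgf,uysgb] -> 7 lines: jpz tdgf uysgb hdt klzbp uxi uvosz
Final line count: 7

Answer: 7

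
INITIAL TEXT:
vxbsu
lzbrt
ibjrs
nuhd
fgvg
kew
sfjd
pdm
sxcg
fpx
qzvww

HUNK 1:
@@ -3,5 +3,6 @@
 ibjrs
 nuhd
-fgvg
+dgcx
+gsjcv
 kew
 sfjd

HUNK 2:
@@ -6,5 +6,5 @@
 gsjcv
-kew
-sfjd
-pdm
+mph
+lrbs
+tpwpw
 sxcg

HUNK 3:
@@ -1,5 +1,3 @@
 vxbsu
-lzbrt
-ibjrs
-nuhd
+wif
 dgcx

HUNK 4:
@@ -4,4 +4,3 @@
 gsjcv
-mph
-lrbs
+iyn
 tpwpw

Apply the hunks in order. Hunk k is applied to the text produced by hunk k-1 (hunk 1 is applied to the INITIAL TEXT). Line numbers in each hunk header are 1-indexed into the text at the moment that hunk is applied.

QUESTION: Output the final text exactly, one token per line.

Answer: vxbsu
wif
dgcx
gsjcv
iyn
tpwpw
sxcg
fpx
qzvww

Derivation:
Hunk 1: at line 3 remove [fgvg] add [dgcx,gsjcv] -> 12 lines: vxbsu lzbrt ibjrs nuhd dgcx gsjcv kew sfjd pdm sxcg fpx qzvww
Hunk 2: at line 6 remove [kew,sfjd,pdm] add [mph,lrbs,tpwpw] -> 12 lines: vxbsu lzbrt ibjrs nuhd dgcx gsjcv mph lrbs tpwpw sxcg fpx qzvww
Hunk 3: at line 1 remove [lzbrt,ibjrs,nuhd] add [wif] -> 10 lines: vxbsu wif dgcx gsjcv mph lrbs tpwpw sxcg fpx qzvww
Hunk 4: at line 4 remove [mph,lrbs] add [iyn] -> 9 lines: vxbsu wif dgcx gsjcv iyn tpwpw sxcg fpx qzvww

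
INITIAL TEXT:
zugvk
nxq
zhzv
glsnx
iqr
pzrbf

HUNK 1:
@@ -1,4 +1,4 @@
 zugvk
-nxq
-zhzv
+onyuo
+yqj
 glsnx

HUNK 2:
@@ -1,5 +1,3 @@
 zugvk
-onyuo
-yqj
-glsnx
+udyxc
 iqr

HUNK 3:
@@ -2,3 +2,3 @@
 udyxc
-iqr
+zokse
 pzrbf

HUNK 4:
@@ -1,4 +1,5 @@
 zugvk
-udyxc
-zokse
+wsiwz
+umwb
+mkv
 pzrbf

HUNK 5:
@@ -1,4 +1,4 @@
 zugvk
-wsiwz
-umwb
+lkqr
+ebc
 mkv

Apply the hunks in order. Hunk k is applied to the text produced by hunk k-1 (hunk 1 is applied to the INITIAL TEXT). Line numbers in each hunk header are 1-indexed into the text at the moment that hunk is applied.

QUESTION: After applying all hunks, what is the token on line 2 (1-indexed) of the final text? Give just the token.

Hunk 1: at line 1 remove [nxq,zhzv] add [onyuo,yqj] -> 6 lines: zugvk onyuo yqj glsnx iqr pzrbf
Hunk 2: at line 1 remove [onyuo,yqj,glsnx] add [udyxc] -> 4 lines: zugvk udyxc iqr pzrbf
Hunk 3: at line 2 remove [iqr] add [zokse] -> 4 lines: zugvk udyxc zokse pzrbf
Hunk 4: at line 1 remove [udyxc,zokse] add [wsiwz,umwb,mkv] -> 5 lines: zugvk wsiwz umwb mkv pzrbf
Hunk 5: at line 1 remove [wsiwz,umwb] add [lkqr,ebc] -> 5 lines: zugvk lkqr ebc mkv pzrbf
Final line 2: lkqr

Answer: lkqr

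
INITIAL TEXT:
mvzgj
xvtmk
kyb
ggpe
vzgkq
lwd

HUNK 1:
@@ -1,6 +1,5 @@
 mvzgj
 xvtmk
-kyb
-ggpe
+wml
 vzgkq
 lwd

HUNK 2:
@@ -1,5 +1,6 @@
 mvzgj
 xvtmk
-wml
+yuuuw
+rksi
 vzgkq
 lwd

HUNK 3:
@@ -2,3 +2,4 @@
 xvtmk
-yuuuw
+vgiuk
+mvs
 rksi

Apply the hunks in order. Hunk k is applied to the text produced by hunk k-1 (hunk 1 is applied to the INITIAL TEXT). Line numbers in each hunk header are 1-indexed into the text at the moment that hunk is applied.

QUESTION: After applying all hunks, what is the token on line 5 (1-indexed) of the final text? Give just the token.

Answer: rksi

Derivation:
Hunk 1: at line 1 remove [kyb,ggpe] add [wml] -> 5 lines: mvzgj xvtmk wml vzgkq lwd
Hunk 2: at line 1 remove [wml] add [yuuuw,rksi] -> 6 lines: mvzgj xvtmk yuuuw rksi vzgkq lwd
Hunk 3: at line 2 remove [yuuuw] add [vgiuk,mvs] -> 7 lines: mvzgj xvtmk vgiuk mvs rksi vzgkq lwd
Final line 5: rksi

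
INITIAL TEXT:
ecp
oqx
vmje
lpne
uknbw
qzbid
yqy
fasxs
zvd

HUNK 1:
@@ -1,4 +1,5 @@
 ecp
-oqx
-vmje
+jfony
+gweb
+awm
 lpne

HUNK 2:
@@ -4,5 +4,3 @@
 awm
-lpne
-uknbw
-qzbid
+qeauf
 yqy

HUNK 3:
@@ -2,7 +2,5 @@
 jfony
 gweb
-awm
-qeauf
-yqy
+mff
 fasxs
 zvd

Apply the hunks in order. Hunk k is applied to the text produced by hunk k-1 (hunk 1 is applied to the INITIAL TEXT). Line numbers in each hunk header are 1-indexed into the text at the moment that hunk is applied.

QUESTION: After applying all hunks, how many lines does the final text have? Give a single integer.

Answer: 6

Derivation:
Hunk 1: at line 1 remove [oqx,vmje] add [jfony,gweb,awm] -> 10 lines: ecp jfony gweb awm lpne uknbw qzbid yqy fasxs zvd
Hunk 2: at line 4 remove [lpne,uknbw,qzbid] add [qeauf] -> 8 lines: ecp jfony gweb awm qeauf yqy fasxs zvd
Hunk 3: at line 2 remove [awm,qeauf,yqy] add [mff] -> 6 lines: ecp jfony gweb mff fasxs zvd
Final line count: 6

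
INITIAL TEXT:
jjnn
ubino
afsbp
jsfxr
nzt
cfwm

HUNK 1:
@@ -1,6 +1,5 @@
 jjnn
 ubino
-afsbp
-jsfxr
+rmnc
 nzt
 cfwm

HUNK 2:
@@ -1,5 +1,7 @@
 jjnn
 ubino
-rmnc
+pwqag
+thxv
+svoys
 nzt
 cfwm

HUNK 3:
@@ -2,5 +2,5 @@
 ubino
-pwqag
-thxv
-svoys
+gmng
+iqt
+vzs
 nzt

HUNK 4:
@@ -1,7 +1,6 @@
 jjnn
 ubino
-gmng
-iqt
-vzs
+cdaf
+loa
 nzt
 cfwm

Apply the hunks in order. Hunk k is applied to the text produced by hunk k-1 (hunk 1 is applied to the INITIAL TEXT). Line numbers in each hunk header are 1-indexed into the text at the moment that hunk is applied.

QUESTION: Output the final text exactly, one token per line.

Hunk 1: at line 1 remove [afsbp,jsfxr] add [rmnc] -> 5 lines: jjnn ubino rmnc nzt cfwm
Hunk 2: at line 1 remove [rmnc] add [pwqag,thxv,svoys] -> 7 lines: jjnn ubino pwqag thxv svoys nzt cfwm
Hunk 3: at line 2 remove [pwqag,thxv,svoys] add [gmng,iqt,vzs] -> 7 lines: jjnn ubino gmng iqt vzs nzt cfwm
Hunk 4: at line 1 remove [gmng,iqt,vzs] add [cdaf,loa] -> 6 lines: jjnn ubino cdaf loa nzt cfwm

Answer: jjnn
ubino
cdaf
loa
nzt
cfwm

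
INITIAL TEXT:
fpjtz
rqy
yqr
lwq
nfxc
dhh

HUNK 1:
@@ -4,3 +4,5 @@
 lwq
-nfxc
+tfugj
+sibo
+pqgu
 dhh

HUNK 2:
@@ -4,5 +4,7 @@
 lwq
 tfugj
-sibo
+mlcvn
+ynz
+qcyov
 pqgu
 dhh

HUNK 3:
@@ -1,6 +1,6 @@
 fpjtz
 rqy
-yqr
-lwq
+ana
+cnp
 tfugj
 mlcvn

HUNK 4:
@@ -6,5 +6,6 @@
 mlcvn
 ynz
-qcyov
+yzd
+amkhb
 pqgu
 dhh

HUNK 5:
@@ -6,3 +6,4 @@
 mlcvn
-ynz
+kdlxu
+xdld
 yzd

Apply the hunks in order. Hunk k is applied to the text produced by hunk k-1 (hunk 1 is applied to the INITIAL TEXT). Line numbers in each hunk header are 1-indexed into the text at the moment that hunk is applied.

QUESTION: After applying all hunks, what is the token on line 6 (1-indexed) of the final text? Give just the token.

Hunk 1: at line 4 remove [nfxc] add [tfugj,sibo,pqgu] -> 8 lines: fpjtz rqy yqr lwq tfugj sibo pqgu dhh
Hunk 2: at line 4 remove [sibo] add [mlcvn,ynz,qcyov] -> 10 lines: fpjtz rqy yqr lwq tfugj mlcvn ynz qcyov pqgu dhh
Hunk 3: at line 1 remove [yqr,lwq] add [ana,cnp] -> 10 lines: fpjtz rqy ana cnp tfugj mlcvn ynz qcyov pqgu dhh
Hunk 4: at line 6 remove [qcyov] add [yzd,amkhb] -> 11 lines: fpjtz rqy ana cnp tfugj mlcvn ynz yzd amkhb pqgu dhh
Hunk 5: at line 6 remove [ynz] add [kdlxu,xdld] -> 12 lines: fpjtz rqy ana cnp tfugj mlcvn kdlxu xdld yzd amkhb pqgu dhh
Final line 6: mlcvn

Answer: mlcvn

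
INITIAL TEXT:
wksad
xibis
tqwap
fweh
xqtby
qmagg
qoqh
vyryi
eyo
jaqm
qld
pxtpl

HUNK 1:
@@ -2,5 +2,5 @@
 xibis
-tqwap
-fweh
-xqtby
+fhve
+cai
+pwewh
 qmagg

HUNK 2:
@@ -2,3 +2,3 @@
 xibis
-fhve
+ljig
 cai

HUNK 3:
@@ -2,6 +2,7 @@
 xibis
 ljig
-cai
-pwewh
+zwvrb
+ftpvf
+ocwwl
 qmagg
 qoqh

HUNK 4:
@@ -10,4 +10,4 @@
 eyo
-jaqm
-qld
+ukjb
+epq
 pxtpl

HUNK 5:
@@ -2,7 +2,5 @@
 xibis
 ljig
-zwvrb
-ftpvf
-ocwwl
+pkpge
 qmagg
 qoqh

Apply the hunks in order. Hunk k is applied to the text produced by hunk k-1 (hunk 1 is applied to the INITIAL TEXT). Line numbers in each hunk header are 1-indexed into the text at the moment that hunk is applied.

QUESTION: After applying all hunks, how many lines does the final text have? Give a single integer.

Hunk 1: at line 2 remove [tqwap,fweh,xqtby] add [fhve,cai,pwewh] -> 12 lines: wksad xibis fhve cai pwewh qmagg qoqh vyryi eyo jaqm qld pxtpl
Hunk 2: at line 2 remove [fhve] add [ljig] -> 12 lines: wksad xibis ljig cai pwewh qmagg qoqh vyryi eyo jaqm qld pxtpl
Hunk 3: at line 2 remove [cai,pwewh] add [zwvrb,ftpvf,ocwwl] -> 13 lines: wksad xibis ljig zwvrb ftpvf ocwwl qmagg qoqh vyryi eyo jaqm qld pxtpl
Hunk 4: at line 10 remove [jaqm,qld] add [ukjb,epq] -> 13 lines: wksad xibis ljig zwvrb ftpvf ocwwl qmagg qoqh vyryi eyo ukjb epq pxtpl
Hunk 5: at line 2 remove [zwvrb,ftpvf,ocwwl] add [pkpge] -> 11 lines: wksad xibis ljig pkpge qmagg qoqh vyryi eyo ukjb epq pxtpl
Final line count: 11

Answer: 11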